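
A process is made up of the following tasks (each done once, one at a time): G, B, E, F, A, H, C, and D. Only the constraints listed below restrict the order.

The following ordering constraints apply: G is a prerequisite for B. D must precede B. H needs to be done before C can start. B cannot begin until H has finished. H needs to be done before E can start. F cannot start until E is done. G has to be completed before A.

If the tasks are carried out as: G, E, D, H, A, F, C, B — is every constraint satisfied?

In the proposed order, E appears before H.
That contradicts the constraint that H must precede E.

No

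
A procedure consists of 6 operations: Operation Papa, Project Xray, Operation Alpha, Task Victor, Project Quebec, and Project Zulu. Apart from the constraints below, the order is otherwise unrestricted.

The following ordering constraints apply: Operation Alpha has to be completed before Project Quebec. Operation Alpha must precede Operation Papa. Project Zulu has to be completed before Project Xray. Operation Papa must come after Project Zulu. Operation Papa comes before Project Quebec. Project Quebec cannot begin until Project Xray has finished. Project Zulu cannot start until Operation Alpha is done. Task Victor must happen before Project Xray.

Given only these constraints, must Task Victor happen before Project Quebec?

Chaining the stated constraints: Task Victor → Project Xray → Project Quebec.
That forces Task Victor before Project Quebec in every valid schedule.

Yes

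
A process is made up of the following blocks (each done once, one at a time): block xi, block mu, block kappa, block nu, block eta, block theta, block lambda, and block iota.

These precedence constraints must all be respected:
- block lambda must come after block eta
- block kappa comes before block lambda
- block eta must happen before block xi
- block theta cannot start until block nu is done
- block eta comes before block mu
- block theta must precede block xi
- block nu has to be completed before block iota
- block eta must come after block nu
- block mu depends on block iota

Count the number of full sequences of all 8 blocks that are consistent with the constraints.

The blocks with no prerequisites are block kappa, block nu; any of them can be placed first.
Enumerating by repeatedly choosing an available block (one whose prerequisites are all placed) gives 354 distinct complete orderings.

354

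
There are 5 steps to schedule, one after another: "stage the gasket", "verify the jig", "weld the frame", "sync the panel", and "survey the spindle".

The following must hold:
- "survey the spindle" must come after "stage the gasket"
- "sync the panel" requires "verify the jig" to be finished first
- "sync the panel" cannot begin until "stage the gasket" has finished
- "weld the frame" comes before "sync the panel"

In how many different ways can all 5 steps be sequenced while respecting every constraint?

3 steps have no prerequisites ("stage the gasket", "verify the jig", "weld the frame"), so any of them could come first.
Counting all ways to extend the partial order to a total order gives 18.

18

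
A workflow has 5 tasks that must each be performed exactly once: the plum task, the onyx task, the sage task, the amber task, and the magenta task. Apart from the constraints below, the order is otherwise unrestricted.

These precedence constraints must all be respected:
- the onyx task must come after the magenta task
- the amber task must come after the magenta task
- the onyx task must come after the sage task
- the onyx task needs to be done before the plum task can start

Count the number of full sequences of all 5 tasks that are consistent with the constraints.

7

The tasks with no prerequisites are the sage task, the magenta task; any of them can be placed first.
Counting all ways to extend the partial order to a total order gives 7.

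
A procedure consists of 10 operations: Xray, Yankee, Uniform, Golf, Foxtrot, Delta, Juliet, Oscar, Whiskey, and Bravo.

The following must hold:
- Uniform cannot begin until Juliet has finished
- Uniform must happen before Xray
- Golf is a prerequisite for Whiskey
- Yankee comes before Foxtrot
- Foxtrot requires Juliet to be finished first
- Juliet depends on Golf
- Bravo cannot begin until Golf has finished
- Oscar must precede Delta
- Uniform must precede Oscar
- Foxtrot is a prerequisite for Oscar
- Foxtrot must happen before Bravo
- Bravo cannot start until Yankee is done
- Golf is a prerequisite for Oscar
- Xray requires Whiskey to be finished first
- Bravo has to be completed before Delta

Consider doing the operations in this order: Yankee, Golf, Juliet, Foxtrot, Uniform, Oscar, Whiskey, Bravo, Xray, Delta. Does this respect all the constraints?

Yes

Going through the constraints one by one, each required predecessor appears earlier in the sequence than its dependent — e.g. Yankee (position 1) is before Bravo (position 8), as required.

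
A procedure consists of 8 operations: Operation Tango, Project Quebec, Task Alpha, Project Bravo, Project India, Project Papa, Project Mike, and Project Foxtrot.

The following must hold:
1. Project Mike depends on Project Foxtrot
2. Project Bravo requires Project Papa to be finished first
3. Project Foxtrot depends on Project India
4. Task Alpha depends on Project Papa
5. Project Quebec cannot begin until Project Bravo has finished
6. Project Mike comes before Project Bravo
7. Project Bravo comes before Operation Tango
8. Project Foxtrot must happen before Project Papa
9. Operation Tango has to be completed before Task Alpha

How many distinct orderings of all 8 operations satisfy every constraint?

6

Only Project India has no prerequisites, so it must go first.
Enumerating by repeatedly choosing an available operation (one whose prerequisites are all placed) gives 6 distinct complete orderings.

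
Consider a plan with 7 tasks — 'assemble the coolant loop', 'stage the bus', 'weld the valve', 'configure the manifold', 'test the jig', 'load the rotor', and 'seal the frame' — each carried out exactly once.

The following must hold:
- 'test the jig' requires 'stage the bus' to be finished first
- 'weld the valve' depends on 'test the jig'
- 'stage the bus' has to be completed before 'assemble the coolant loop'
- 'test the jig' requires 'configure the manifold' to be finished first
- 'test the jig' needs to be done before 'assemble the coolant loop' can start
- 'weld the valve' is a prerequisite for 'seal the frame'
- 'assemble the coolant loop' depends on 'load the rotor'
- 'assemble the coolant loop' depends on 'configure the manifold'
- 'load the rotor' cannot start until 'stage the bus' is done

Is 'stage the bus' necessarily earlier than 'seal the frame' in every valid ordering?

Tracing the constraints gives a chain: 'stage the bus' → 'test the jig' → 'weld the valve' → 'seal the frame'.
That forces 'stage the bus' before 'seal the frame' in every valid schedule.

Yes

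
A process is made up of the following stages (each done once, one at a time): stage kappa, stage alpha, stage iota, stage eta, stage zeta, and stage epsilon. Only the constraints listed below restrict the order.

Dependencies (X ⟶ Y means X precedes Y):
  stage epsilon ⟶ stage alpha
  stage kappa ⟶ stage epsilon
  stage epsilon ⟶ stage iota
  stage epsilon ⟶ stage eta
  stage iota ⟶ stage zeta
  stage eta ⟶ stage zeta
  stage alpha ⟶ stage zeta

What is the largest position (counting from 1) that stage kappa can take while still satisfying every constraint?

1

Every stage that must follow stage kappa has to come after it. Tracing all chains starting from stage kappa, those stages are: stage alpha, stage iota, stage eta, stage zeta, stage epsilon — 5 in total.
With 5 mandatory successors out of 6 stages total, the latest slot for stage kappa is 6−5 = 1, and it's reachable by doing all non-successors before stage kappa.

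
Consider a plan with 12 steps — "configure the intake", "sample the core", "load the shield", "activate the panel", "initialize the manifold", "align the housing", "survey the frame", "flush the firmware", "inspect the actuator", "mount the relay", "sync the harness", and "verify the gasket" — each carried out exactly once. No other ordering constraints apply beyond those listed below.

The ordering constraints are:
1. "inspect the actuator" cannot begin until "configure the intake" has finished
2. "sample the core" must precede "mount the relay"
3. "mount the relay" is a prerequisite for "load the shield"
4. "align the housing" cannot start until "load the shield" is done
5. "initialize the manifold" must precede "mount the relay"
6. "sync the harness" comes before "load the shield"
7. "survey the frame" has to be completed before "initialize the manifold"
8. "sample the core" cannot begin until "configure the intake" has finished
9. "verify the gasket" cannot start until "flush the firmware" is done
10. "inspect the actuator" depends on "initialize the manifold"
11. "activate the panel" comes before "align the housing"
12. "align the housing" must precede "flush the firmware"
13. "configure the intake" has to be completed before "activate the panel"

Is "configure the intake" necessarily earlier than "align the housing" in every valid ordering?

Yes

There is a constraint chain "configure the intake" → "activate the panel" → "align the housing".
That forces "configure the intake" before "align the housing" in every valid schedule.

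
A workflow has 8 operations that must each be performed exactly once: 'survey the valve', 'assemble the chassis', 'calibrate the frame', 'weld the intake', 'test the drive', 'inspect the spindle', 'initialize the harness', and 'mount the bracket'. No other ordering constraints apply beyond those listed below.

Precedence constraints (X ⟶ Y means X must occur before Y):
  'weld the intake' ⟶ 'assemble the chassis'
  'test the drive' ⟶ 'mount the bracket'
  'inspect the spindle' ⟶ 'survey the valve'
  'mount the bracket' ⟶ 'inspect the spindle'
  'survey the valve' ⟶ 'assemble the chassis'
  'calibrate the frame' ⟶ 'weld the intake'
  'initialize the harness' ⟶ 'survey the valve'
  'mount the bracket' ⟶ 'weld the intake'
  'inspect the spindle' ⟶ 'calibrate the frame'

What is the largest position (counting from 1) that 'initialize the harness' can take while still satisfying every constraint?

6

Following every chain forward from 'initialize the harness', the operations that must come later are 'survey the valve', 'assemble the chassis' — 2 of them.
With 2 mandatory successors out of 8 operations total, the latest slot for 'initialize the harness' is 8−2 = 6, and it's reachable by doing all non-successors before 'initialize the harness'.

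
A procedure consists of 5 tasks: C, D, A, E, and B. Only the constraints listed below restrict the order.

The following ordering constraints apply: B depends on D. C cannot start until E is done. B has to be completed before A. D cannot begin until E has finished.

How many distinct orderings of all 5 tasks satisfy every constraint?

E is the only task with nothing required before it, so every ordering starts there.
Systematically extending each partial ordering one task at a time and counting, there are 4 complete orderings.

4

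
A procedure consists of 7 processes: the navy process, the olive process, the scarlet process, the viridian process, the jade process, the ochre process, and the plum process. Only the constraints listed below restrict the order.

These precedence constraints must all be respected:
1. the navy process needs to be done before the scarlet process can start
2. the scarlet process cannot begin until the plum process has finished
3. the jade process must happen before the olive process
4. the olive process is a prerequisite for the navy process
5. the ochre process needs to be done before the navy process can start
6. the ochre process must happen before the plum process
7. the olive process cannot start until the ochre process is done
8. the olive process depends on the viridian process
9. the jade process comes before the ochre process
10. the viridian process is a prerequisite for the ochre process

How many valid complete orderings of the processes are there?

6

2 processes have no prerequisites (the viridian process, the jade process), so any of them could come first.
Enumerating by repeatedly choosing an available process (one whose prerequisites are all placed) gives 6 distinct complete orderings.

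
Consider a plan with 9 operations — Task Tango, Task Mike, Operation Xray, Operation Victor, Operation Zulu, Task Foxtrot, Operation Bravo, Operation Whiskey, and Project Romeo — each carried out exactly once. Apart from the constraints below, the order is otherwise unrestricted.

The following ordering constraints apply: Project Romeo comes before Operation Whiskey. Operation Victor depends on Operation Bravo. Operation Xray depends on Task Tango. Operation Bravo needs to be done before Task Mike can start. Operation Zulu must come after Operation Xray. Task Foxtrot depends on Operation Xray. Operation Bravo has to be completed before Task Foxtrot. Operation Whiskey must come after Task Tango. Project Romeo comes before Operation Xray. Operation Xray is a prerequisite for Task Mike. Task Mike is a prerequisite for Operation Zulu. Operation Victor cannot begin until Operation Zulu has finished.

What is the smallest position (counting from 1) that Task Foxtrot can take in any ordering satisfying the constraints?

5

Every operation that must precede Task Foxtrot has to come before it. Tracing all chains that end at Task Foxtrot, those operations are: Task Tango, Operation Xray, Operation Bravo, Project Romeo — 4 in total.
So at minimum 4 operations come before Task Foxtrot, putting Task Foxtrot no earlier than position 5. That position is achievable by scheduling exactly those predecessors first.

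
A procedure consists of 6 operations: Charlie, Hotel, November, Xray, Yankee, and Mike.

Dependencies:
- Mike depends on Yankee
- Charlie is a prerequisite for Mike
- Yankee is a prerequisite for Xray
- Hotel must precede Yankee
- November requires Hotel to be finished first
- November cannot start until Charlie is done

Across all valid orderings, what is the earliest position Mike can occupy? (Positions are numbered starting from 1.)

The operations that are forced before Mike, directly or transitively, are Charlie, Hotel, Yankee. That's 3 operations.
With 3 mandatory predecessors, the earliest Mike can sit is position 3+1 = 4, and placing just those 3 first achieves it.

4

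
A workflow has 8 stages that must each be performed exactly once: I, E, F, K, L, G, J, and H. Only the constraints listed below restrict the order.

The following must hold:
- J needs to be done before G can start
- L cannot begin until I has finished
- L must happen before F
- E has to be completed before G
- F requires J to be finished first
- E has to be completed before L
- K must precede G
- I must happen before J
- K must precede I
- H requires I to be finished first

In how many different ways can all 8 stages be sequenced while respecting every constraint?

The stages with no prerequisites are E, K; any of them can be placed first.
Systematically extending each partial ordering one stage at a time and counting, there are 98 complete orderings.

98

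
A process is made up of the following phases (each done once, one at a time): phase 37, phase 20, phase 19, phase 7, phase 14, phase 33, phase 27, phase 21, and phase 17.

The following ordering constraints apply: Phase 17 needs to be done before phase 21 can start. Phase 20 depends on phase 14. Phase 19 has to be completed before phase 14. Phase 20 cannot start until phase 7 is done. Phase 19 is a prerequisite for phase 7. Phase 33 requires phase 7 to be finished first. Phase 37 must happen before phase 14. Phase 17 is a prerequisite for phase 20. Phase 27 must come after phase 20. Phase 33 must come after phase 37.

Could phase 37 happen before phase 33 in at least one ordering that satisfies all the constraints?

Yes

Phase 37 is actually forced before phase 33 by the constraints, so certainly some valid ordering has phase 37 first.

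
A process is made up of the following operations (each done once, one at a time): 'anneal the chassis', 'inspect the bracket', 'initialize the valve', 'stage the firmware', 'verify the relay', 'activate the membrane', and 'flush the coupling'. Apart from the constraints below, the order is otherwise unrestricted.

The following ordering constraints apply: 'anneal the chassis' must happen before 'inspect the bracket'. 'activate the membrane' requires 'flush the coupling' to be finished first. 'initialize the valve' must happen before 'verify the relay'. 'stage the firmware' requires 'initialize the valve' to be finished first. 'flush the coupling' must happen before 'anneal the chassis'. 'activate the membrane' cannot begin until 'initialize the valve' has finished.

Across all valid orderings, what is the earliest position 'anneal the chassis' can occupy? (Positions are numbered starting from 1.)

2

The only operation forced before 'anneal the chassis' (directly or transitively) is 'flush the coupling'.
So at minimum 1 operation comes before 'anneal the chassis', putting 'anneal the chassis' no earlier than position 2. That position is achievable by scheduling exactly that predecessor first.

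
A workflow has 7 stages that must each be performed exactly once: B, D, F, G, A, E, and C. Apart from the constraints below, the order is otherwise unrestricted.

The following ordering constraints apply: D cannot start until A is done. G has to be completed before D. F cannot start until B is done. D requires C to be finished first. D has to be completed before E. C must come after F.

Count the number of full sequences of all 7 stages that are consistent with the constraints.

20

The stages with no prerequisites are B, G, A; any of them can be placed first.
Enumerating by repeatedly choosing an available stage (one whose prerequisites are all placed) gives 20 distinct complete orderings.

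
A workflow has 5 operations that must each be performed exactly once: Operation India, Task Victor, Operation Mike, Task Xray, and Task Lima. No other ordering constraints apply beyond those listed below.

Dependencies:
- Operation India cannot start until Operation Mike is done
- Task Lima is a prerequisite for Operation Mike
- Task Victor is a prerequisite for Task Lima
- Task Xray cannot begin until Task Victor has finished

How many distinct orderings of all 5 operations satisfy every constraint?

4

Only Task Victor has no prerequisites, so it must go first.
Counting all ways to extend the partial order to a total order gives 4.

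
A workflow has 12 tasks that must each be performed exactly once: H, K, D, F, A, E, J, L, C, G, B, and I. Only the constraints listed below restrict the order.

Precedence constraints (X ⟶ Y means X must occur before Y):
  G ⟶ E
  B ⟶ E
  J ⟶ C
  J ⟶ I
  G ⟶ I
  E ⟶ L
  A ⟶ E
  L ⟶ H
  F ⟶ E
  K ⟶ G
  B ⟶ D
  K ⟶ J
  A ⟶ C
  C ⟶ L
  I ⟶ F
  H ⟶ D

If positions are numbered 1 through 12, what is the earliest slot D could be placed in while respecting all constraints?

Every task that must precede D has to come before it. Tracing all chains that end at D, those tasks are: H, K, F, A, E, J, L, C, G, B, I — 11 in total.
With 11 mandatory predecessors, the earliest D can sit is position 11+1 = 12, and placing just those 11 first achieves it.

12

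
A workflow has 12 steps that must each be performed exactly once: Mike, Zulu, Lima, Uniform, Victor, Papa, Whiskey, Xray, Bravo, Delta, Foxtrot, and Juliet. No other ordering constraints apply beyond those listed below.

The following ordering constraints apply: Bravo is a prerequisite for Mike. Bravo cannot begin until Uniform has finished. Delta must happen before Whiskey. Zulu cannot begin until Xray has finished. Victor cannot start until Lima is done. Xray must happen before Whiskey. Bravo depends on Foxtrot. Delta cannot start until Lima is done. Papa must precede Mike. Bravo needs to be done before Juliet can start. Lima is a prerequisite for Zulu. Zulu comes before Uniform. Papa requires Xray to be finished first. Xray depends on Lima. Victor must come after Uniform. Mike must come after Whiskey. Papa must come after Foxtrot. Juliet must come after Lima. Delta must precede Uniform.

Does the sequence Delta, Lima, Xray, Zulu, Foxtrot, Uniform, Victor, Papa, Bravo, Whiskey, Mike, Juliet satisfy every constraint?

No

The sequence places Delta ahead of Lima.
But one of the constraints requires Lima before Delta, so this ordering violates it.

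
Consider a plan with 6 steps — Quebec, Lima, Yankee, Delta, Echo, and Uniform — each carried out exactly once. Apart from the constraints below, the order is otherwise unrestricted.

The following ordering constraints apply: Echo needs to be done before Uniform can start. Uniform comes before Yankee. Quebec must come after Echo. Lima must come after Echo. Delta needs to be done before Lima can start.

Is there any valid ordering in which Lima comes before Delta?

No

The constraints give a chain Delta → Lima, which forces Delta before Lima.
Hence Lima can never be scheduled before Delta.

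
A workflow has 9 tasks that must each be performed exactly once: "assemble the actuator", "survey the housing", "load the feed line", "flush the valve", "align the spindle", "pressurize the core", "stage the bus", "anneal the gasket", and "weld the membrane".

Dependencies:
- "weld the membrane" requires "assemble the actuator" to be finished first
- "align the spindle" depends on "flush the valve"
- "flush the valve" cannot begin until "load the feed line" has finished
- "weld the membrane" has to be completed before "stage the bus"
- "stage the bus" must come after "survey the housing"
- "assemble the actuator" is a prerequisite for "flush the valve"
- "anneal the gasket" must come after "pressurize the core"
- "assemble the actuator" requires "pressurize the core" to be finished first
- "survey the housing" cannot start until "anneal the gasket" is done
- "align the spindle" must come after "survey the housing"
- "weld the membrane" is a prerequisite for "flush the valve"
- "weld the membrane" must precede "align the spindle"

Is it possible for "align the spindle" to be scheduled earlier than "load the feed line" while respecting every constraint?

No

The constraints give a chain "load the feed line" → "flush the valve" → "align the spindle", which forces "load the feed line" before "align the spindle".
So no valid ordering can have "align the spindle" before "load the feed line".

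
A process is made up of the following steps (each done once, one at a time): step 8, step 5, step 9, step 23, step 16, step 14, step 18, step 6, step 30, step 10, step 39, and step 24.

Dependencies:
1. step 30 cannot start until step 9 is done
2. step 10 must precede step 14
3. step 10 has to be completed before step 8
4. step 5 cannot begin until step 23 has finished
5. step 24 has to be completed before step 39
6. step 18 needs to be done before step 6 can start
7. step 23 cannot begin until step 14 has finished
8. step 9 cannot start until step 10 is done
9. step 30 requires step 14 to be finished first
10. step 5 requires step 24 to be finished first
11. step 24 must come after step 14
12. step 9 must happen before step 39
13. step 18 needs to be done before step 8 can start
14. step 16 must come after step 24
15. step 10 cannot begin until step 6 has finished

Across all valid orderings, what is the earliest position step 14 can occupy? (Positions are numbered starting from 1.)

4

The steps that are forced before step 14, directly or transitively, are step 18, step 6, step 10. That's 3 steps.
With 3 mandatory predecessors, the earliest step 14 can sit is position 3+1 = 4, and placing just those 3 first achieves it.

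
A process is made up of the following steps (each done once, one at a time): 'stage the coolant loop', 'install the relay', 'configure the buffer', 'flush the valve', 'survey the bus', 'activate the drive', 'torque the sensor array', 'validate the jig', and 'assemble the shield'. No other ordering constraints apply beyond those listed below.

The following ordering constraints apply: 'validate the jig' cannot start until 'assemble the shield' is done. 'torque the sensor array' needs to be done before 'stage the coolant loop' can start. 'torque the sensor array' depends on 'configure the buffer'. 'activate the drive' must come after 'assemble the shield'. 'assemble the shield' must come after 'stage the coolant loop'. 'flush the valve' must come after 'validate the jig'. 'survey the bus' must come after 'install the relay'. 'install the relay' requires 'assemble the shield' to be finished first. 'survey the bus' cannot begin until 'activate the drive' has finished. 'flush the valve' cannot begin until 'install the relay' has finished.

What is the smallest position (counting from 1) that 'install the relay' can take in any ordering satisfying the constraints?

Working backwards through the constraints from 'install the relay', its full set of required predecessors is 'stage the coolant loop', 'configure the buffer', 'torque the sensor array', 'assemble the shield' — 4 of them.
So at minimum 4 steps come before 'install the relay', putting 'install the relay' no earlier than position 5. That position is achievable by scheduling exactly those predecessors first.

5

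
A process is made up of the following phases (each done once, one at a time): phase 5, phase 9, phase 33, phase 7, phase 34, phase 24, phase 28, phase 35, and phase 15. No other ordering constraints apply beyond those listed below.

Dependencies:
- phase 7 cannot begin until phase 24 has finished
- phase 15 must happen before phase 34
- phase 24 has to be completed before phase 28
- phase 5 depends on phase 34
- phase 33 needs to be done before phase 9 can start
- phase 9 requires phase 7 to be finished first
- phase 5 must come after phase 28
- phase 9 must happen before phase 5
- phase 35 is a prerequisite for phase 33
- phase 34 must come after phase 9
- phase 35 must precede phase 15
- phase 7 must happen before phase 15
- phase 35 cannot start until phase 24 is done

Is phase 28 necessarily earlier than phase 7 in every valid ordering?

No

Phase 28 and phase 7 are not related by any chain of constraints.
There exist valid orderings with phase 7 before phase 28, so phase 28 is not required to come first.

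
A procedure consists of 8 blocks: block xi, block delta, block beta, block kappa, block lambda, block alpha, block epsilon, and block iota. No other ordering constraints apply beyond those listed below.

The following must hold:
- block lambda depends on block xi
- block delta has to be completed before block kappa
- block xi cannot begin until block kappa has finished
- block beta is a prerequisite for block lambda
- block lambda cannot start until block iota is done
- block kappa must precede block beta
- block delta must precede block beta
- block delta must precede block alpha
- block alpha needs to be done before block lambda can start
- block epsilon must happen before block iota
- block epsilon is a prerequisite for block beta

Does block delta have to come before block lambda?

Chaining the stated constraints: block delta → block beta → block lambda.
That forces block delta before block lambda in every valid schedule.

Yes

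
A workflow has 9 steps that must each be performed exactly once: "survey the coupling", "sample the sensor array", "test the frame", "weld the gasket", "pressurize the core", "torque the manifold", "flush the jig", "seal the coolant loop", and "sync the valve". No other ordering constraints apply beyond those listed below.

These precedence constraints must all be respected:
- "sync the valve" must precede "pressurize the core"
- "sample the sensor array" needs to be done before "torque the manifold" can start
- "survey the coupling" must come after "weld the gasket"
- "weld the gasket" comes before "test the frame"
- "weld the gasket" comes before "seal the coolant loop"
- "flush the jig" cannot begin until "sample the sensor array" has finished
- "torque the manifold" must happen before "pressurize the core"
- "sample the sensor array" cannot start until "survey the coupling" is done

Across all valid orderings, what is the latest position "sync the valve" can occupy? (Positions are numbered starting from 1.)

8

Following the constraints forward from "sync the valve", its only required successor is "pressurize the core".
With 1 mandatory successor out of 9 steps total, the latest slot for "sync the valve" is 9−1 = 8, and it's reachable by doing all non-successors before "sync the valve".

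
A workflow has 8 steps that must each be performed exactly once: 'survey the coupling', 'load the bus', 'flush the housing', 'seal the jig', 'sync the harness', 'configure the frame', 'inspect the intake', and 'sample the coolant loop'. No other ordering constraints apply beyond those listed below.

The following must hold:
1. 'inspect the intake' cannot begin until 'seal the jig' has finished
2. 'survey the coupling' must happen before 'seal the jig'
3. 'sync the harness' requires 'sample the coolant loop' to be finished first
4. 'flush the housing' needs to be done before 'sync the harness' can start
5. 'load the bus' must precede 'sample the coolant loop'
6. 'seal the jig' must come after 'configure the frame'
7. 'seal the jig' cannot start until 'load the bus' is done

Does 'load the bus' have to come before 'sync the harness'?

Following the dependencies: 'load the bus' → 'sample the coolant loop' → 'sync the harness'.
Hence 'load the bus' necessarily comes before 'sync the harness'.

Yes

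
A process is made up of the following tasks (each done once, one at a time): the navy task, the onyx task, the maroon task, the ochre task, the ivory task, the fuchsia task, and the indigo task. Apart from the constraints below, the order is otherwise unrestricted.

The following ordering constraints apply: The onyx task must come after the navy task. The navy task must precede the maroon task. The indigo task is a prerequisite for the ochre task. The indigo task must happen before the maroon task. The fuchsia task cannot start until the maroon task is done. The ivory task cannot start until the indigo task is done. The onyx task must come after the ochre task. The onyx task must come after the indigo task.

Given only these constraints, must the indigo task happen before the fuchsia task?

Yes

Following the dependencies: the indigo task → the maroon task → the fuchsia task.
That forces the indigo task before the fuchsia task in every valid schedule.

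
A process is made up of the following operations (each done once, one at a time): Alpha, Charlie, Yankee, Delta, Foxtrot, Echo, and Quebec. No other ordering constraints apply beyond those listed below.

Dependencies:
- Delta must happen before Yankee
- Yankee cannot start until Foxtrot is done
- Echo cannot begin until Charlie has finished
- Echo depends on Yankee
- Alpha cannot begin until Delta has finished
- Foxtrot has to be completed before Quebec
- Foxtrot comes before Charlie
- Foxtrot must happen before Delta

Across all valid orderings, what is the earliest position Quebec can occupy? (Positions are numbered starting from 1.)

The only operation forced before Quebec (directly or transitively) is Foxtrot.
So at minimum 1 operation comes before Quebec, putting Quebec no earlier than position 2. That position is achievable by scheduling exactly that predecessor first.

2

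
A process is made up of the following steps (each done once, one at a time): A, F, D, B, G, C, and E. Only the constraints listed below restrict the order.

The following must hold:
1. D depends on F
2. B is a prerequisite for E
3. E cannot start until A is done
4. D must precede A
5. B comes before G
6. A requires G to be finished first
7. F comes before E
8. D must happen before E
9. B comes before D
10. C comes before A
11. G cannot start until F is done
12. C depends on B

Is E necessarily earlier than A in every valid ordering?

In fact the dependencies run the other way: A → E.
So E never precedes A.

No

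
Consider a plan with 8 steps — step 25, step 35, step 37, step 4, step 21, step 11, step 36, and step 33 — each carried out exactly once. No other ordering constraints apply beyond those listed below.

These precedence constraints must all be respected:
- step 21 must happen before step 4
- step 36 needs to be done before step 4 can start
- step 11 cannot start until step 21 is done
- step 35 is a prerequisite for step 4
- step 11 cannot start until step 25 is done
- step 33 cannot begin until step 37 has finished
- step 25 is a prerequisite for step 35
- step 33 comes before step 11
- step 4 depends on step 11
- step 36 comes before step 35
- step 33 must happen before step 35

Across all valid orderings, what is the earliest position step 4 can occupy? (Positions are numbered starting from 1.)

The steps that are forced before step 4, directly or transitively, are step 25, step 35, step 37, step 21, step 11, step 36, step 33. That's 7 steps.
With 7 mandatory predecessors, the earliest step 4 can sit is position 7+1 = 8, and placing just those 7 first achieves it.

8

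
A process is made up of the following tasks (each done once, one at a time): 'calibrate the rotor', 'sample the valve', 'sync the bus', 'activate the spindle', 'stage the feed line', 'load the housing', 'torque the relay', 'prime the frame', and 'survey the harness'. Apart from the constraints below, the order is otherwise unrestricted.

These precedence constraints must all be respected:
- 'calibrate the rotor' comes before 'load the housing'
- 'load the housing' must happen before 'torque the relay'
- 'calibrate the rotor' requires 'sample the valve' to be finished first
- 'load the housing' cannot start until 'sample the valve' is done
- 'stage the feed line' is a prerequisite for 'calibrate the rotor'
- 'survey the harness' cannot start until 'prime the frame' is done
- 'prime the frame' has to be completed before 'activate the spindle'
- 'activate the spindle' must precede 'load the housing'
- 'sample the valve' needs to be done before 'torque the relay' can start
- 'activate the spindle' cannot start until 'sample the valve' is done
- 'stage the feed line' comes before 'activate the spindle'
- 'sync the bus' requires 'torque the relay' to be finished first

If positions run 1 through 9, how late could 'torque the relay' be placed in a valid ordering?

Following the constraints forward from 'torque the relay', its only required successor is 'sync the bus'.
So at least 1 task follows 'torque the relay', putting 'torque the relay' no later than position 8. That position is achievable by scheduling everything else first.

8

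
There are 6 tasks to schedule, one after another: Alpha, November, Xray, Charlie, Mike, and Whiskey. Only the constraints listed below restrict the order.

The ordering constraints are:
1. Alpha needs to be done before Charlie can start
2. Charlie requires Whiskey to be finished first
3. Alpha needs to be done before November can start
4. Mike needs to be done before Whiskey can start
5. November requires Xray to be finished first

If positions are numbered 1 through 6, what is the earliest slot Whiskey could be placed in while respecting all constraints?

2

Working backwards through the constraints from Whiskey, its only required predecessor is Mike.
So at minimum 1 task comes before Whiskey, putting Whiskey no earlier than position 2. That position is achievable by scheduling exactly that predecessor first.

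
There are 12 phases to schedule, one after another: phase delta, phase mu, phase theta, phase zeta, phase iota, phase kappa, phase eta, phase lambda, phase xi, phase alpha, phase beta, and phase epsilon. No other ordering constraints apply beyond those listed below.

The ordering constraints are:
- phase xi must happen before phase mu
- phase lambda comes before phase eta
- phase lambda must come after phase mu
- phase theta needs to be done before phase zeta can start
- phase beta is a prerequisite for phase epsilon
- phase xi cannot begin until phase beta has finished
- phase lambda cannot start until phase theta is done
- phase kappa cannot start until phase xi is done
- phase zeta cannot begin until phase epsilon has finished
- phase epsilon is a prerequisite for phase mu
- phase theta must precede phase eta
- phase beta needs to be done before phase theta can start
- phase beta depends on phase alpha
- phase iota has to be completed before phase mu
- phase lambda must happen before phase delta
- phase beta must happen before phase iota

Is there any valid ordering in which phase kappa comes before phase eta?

Yes

The constraints leave phase kappa and phase eta unordered relative to each other; nothing requires phase eta earlier.
That means at least one valid schedule has phase kappa before phase eta.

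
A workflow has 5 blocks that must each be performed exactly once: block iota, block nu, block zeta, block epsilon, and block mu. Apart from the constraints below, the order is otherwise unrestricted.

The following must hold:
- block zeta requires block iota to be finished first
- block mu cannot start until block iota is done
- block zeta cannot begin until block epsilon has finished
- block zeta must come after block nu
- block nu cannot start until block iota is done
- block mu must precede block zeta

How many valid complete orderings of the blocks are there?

8

The blocks with no prerequisites are block iota, block epsilon; any of them can be placed first.
Counting all ways to extend the partial order to a total order gives 8.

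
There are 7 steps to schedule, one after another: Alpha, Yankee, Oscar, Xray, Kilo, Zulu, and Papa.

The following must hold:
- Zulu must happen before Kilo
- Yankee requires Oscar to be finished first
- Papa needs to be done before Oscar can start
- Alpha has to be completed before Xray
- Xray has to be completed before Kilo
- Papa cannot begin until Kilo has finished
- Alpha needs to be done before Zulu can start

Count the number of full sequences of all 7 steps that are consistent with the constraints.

Alpha is the only step with nothing required before it, so every ordering starts there.
Counting all ways to extend the partial order to a total order gives 2.

2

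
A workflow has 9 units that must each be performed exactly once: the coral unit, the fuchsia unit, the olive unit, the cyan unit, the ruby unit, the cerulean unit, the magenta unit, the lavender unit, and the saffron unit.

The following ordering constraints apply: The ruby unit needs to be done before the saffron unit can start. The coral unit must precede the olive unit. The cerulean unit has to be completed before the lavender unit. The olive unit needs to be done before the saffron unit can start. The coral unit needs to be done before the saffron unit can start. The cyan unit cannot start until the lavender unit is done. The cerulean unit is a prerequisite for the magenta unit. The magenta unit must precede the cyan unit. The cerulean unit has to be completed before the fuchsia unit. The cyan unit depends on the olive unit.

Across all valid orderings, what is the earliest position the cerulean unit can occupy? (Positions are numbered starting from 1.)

1

Nothing is required before the cerulean unit; it can be the very first unit.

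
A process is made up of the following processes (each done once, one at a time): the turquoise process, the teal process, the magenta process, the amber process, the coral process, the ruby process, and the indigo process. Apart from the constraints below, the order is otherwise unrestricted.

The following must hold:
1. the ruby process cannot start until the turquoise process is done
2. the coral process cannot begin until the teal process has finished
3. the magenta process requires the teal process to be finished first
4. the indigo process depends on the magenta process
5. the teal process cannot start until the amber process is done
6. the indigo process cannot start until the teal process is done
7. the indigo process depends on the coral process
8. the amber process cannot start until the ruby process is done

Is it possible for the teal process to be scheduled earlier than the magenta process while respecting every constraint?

Yes

Every valid ordering already has the teal process before the magenta process (the constraints require it), so in particular at least one does.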